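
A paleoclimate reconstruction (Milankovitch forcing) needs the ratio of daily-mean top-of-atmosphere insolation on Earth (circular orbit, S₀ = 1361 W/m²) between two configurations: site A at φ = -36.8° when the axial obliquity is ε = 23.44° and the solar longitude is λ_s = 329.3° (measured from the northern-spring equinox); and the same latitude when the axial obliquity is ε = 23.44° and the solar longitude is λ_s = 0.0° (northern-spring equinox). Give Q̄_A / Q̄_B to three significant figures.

— Configuration A (φ=-36.8°):
Solar declination: sin δ = sin ε · sin λ_s = sin 23.44° × sin 329.3° = -0.20309, so δ = -11.718°.
cos H₀ = −tan(-36.8°) tan(-11.718°) = -0.1552, H₀ = 1.7266 rad.
Bracket: H₀ sin φ sin δ + cos φ cos δ sin H₀ = 1.7266×-0.59902×-0.20309 + 0.80073×0.97916×0.98789 = 0.210049 + 0.774548 = 0.984597.
Q̄ = (S₀/π) × [bracket] = (1361/π) × 0.984597 = 426.55 W/m².
— Configuration B (φ=-36.8°):
Solar declination: sin δ = sin ε · sin λ_s = sin 23.44° × sin 0.0° = 0.00000, so δ = +0.000°.
cos H₀ = −tan(-36.8°) tan(+0.000°) = 0.0000, H₀ = 1.5708 rad.
Bracket: H₀ sin φ sin δ + cos φ cos δ sin H₀ = 1.5708×-0.59902×0.00000 + 0.80073×1.00000×1.00000 = -0.000000 + 0.800730 = 0.800730.
Q̄ = (S₀/π) × [bracket] = (1361/π) × 0.800730 = 346.89 W/m².
Ratio Q̄_A / Q̄_B = 426.55 / 346.89 = 1.230.

Q̄_A / Q̄_B ≈ 1.23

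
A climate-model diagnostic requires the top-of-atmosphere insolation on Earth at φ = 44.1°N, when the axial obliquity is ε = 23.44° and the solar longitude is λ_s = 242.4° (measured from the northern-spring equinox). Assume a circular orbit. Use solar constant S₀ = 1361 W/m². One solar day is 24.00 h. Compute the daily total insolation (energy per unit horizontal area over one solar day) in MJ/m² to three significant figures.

Solar declination: sin δ = sin ε · sin λ_s = sin 23.44° × sin 242.4° = -0.35252, so δ = -20.642°.
cos H₀ = −tan(+44.1°) tan(-20.642°) = 0.3651, H₀ = 1.1971 rad.
Bracket: H₀ sin φ sin δ + cos φ cos δ sin H₀ = 1.1971×0.69591×-0.35252 + 0.71813×0.93580×0.93099 = -0.293675 + 0.625650 = 0.331975.
Q̄ = (S₀/π) × [bracket] = (1361/π) × 0.331975 = 143.82 W/m².
Daily total = Q̄ × 24.00 h × 3600 s/h = 143.82 × 24.00 × 3600 / 10⁶ = 12.43 MJ/m².

12.4 MJ/m²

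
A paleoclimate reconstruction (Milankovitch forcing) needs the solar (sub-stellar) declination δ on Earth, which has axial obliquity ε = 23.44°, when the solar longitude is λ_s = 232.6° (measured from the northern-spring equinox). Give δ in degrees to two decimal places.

sin δ = sin ε · sin λ_s = sin 23.44° × sin 232.6° = -0.316009.
δ = arcsin(-0.316009) = -18.42°.

δ = -18.42°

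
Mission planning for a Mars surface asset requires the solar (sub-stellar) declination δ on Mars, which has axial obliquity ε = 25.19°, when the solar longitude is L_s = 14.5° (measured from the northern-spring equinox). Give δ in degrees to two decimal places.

sin δ = sin ε · sin L_s = sin 25.19° × sin 14.5° = 0.106567.
δ = arcsin(0.106567) = +6.12°.

δ = +6.12°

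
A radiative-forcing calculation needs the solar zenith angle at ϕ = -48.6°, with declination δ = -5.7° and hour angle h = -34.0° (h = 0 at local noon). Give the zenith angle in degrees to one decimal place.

cos θ_z = sin ϕ sin δ + cos ϕ cos δ cos h = 0.074501 + 0.545542 = 0.620043.
θ_z = arccos(0.620043) = 51.7°.

θ_z = 51.7°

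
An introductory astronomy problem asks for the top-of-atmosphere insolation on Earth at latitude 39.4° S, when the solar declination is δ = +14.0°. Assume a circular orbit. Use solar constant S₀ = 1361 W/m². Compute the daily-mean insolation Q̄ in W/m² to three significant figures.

cos H₀ = −tan(-39.4°) tan(+14.000°) = 0.2048, H₀ = 1.3645 rad.
Bracket: H₀ sin φ sin δ + cos φ cos δ sin H₀ = 1.3645×-0.63473×0.24192 + 0.77273×0.97030×0.97880 = -0.209524 + 0.733885 = 0.524361.
Q̄ = (S₀/π) × [bracket] = (1361/π) × 0.524361 = 227.2 W/m².

Q̄ ≈ 227 W/m²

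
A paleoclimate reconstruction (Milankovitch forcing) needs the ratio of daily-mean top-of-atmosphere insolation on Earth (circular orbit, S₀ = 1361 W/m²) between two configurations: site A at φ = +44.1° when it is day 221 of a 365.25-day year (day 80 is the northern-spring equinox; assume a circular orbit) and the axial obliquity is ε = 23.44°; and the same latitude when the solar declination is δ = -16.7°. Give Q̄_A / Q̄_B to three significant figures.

— Configuration A (φ=+44.1°):
Solar longitude: λ_s = 360° × (221 − 80)/365.25 = 138.973°.
sin δ = sin 23.44° × sin 138.973° = 0.26111, so δ = +15.136°.
cos H₀ = −tan(+44.1°) tan(+15.136°) = -0.2621, H₀ = 1.8360 rad.
Bracket: H₀ sin φ sin δ + cos φ cos δ sin H₀ = 1.8360×0.69591×0.26111 + 0.71813×0.96531×0.96503 = 0.333618 + 0.668976 = 1.002594.
Q̄ = (S₀/π) × [bracket] = (1361/π) × 1.002594 = 434.34 W/m².
— Configuration B (φ=+44.1°):
cos H₀ = −tan(+44.1°) tan(-16.700°) = 0.2907, H₀ = 1.2758 rad.
Bracket: H₀ sin φ sin δ + cos φ cos δ sin H₀ = 1.2758×0.69591×-0.28736 + 0.71813×0.95782×0.95680 = -0.255130 + 0.658125 = 0.402995.
Q̄ = (S₀/π) × [bracket] = (1361/π) × 0.402995 = 174.59 W/m².
Ratio Q̄_A / Q̄_B = 434.34 / 174.59 = 2.488.

Q̄_A / Q̄_B ≈ 2.49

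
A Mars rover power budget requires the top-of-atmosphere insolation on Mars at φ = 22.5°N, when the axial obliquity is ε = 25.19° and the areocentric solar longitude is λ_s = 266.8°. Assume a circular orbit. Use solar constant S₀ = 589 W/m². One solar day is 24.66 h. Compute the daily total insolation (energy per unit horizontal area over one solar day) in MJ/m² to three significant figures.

sin δ = sin 25.19° × sin 266.8° = -0.42496, so δ = -25.148°.
cos H₀ = −tan(+22.5°) tan(-25.148°) = 0.1945, H₀ = 1.3751 rad.
Bracket: H₀ sin φ sin δ + cos φ cos δ sin H₀ = 1.3751×0.38268×-0.42496 + 0.92388×0.90521×0.98091 = -0.223624 + 0.820340 = 0.596716.
Q̄ = (S₀/π) × [bracket] = (589/π) × 0.596716 = 111.88 W/m².
Daily total = Q̄ × 24.66 h × 3600 s/h = 111.88 × 24.66 × 3600 / 10⁶ = 9.932 MJ/m².

9.93 MJ/m²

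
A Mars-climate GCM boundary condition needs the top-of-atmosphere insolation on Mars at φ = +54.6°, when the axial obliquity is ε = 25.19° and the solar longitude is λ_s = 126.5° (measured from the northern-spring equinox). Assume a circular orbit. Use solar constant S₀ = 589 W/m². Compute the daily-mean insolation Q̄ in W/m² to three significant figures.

Solar declination: sin δ = sin ε · sin λ_s = sin 25.19° × sin 126.5° = 0.34214, so δ = +20.007°.
cos H₀ = −tan(+54.6°) tan(+20.007°) = -0.5124, H₀ = 2.1087 rad.
Bracket: H₀ sin φ sin δ + cos φ cos δ sin H₀ = 2.1087×0.81513×0.34214 + 0.57928×0.93965×0.85877 = 0.588092 + 0.467446 = 1.055538.
Q̄ = (S₀/π) × [bracket] = (589/π) × 1.055538 = 197.9 W/m².

Q̄ ≈ 198 W/m²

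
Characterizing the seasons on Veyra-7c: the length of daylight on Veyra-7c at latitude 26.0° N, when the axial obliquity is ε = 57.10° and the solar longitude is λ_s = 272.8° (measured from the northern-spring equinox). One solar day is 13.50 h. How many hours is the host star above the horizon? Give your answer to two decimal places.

3.10 h

Solar declination: sin δ = sin ε · sin λ_s = sin 57.10° × sin 272.8° = -0.83862, so δ = -56.994°.
cos H₀ = −tan φ · tan δ = −tan(+26.0°) × tan(-56.994°) = 0.7509, so H₀ = 0.7214 rad = 41.33°.
Daylight = 2H₀/(2π) × 13.50 h = (0.7214/π) × 13.50 = 3.10 h.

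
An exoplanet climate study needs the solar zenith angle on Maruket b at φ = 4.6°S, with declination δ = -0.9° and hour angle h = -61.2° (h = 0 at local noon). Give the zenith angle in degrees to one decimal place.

θ_z = 61.2°

cos θ_z = sin φ sin δ + cos φ cos δ cos h = 0.001260 + 0.480143 = 0.481403.
θ_z = arccos(0.481403) = 61.2°.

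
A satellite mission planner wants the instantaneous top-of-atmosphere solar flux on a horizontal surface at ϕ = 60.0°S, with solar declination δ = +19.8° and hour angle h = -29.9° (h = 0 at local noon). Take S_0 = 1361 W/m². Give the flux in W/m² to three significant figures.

cos θ_z = sin ϕ sin δ + cos ϕ cos δ cos h = -0.293356 + 0.407823 = 0.114467.
Flux = S_0 · cos θ_z = 1361 × 0.114467 = 155.8 W/m².

156 W/m²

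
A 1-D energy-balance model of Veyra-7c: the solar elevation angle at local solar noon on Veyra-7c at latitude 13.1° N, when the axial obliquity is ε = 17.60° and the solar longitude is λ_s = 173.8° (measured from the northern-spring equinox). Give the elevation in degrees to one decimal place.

78.8°

Solar declination: sin δ = sin ε · sin λ_s = sin 17.60° × sin 173.8° = 0.03266, so δ = +1.871°.
At local noon the hour angle is zero, so the zenith angle equals |φ − δ| = |+13.1° − (+1.871°)| = 11.229°.
Elevation = 90° − 11.229° = 78.8°.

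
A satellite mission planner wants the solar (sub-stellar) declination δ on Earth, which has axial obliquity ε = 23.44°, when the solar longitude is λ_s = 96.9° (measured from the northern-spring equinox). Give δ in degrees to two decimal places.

sin δ = sin ε · sin λ_s = sin 23.44° × sin 96.9° = 0.394907.
δ = arcsin(0.394907) = +23.26°.

δ = +23.26°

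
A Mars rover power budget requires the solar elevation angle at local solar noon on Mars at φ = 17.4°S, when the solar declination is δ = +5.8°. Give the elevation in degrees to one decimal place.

At local noon the hour angle is zero, so the zenith angle equals |φ − δ| = |-17.4° − (+5.800°)| = 23.200°.
Elevation = 90° − 23.200° = 66.8°.

66.8°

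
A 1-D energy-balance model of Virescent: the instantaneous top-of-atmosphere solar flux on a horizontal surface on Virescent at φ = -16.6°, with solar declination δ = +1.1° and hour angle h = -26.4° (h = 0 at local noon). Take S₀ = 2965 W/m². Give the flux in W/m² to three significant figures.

cos θ_z = sin φ sin δ + cos φ cos δ cos h = -0.005484 + 0.858223 = 0.852739.
Flux = S₀ · cos θ_z = 2965 × 0.852739 = 2528 W/m².

2.53e+03 W/m²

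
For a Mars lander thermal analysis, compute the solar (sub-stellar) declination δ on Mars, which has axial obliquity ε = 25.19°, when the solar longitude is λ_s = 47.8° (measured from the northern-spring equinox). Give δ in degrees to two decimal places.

sin δ = sin ε · sin λ_s = sin 25.19° × sin 47.8° = 0.315302.
δ = arcsin(0.315302) = +18.38°.

δ = +18.38°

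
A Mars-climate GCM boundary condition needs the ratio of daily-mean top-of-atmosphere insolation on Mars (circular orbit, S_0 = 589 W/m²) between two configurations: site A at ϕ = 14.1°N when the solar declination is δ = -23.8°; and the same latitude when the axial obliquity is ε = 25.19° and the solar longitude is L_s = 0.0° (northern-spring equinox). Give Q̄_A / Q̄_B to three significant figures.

— Configuration A (ϕ=+14.1°):
cos h₀ = −tan(+14.1°) tan(-23.800°) = 0.1108, h₀ = 1.4598 rad.
Bracket: h₀ sin ϕ sin δ + cos ϕ cos δ sin h₀ = 1.4598×0.24362×-0.40355 + 0.96987×0.91496×0.99384 = -0.143517 + 0.881926 = 0.738409.
Q̄ = (S_0/π) × [bracket] = (589/π) × 0.738409 = 138.44 W/m².
— Configuration B (ϕ=+14.1°):
Solar declination: sin δ = sin ε · sin L_s = sin 25.19° × sin 0.0° = 0.00000, so δ = +0.000°.
cos h₀ = −tan(+14.1°) tan(+0.000°) = -0.0000, h₀ = 1.5708 rad.
Bracket: h₀ sin ϕ sin δ + cos ϕ cos δ sin h₀ = 1.5708×0.24362×0.00000 + 0.96987×1.00000×1.00000 = 0.000000 + 0.969870 = 0.969870.
Q̄ = (S_0/π) × [bracket] = (589/π) × 0.969870 = 181.84 W/m².
Ratio Q̄_A / Q̄_B = 138.44 / 181.84 = 0.7613.

Q̄_A / Q̄_B ≈ 0.761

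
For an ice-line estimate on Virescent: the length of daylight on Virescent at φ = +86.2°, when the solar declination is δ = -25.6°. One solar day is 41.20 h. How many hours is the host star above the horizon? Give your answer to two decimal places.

0.00 h

cos H₀ = −tan φ · tan δ = 7.2135 ≥ 1, so the host star never rises (polar night) and H₀ = 0.
Daylight = 2H₀/(2π) × 41.20 h = (0.0000/π) × 41.20 = 0.00 h.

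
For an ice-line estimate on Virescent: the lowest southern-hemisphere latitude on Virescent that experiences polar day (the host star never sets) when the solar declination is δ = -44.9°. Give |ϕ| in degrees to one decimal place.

|ϕ| = 45.1°

Polar day requires cos h₀ = −tan ϕ tan δ ≤ −1, i.e. tan ϕ tan δ ≥ 1.
The boundary is |tan ϕ| · |tan δ| = 1, so |ϕ| = 90° − |δ| = 90° − 44.9° = 45.1° in the southern hemisphere.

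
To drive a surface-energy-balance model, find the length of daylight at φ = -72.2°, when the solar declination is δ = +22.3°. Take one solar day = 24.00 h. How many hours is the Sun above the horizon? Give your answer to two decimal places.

0.00 h

cos H₀ = −tan φ · tan δ = 1.2774 ≥ 1, so the Sun never rises (polar night) and H₀ = 0.
Daylight = 2H₀/(2π) × 24.00 h = (0.0000/π) × 24.00 = 0.00 h.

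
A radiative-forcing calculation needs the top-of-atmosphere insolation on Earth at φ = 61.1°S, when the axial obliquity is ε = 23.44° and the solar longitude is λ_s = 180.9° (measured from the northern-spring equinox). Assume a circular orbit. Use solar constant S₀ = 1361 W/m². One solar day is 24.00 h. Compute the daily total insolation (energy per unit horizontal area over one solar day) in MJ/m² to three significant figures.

Solar declination: sin δ = sin ε · sin λ_s = sin 23.44° × sin 180.9° = -0.00625, so δ = -0.358°.
cos H₀ = −tan(-61.1°) tan(-0.358°) = -0.0113, H₀ = 1.5821 rad.
Bracket: H₀ sin φ sin δ + cos φ cos δ sin H₀ = 1.5821×-0.87546×-0.00625 + 0.48328×0.99998×0.99994 = 0.008657 + 0.483241 = 0.491898.
Q̄ = (S₀/π) × [bracket] = (1361/π) × 0.491898 = 213.10 W/m².
Daily total = Q̄ × 24.00 h × 3600 s/h = 213.10 × 24.00 × 3600 / 10⁶ = 18.41 MJ/m².

18.4 MJ/m²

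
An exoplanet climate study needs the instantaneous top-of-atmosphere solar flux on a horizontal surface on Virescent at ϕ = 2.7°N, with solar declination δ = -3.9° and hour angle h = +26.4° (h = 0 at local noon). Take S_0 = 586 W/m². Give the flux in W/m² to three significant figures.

cos θ_z = sin ϕ sin δ + cos ϕ cos δ cos h = -0.003204 + 0.892645 = 0.889441.
Flux = S_0 · cos θ_z = 586 × 0.889441 = 521.2 W/m².

521 W/m²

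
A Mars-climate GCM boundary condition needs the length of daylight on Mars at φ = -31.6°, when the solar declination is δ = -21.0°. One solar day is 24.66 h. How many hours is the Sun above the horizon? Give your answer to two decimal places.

cos H₀ = −tan φ · tan δ = −tan(-31.6°) × tan(-21.000°) = -0.2362, so H₀ = 1.8092 rad = 103.66°.
Daylight = 2H₀/(2π) × 24.66 h = (1.8092/π) × 24.66 = 14.20 h.

14.20 h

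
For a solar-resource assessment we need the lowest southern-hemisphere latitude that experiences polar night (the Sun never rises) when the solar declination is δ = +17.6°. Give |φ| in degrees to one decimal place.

|φ| = 72.4°

Polar night requires cos H₀ = −tan φ tan δ ≥ 1, i.e. tan φ tan δ ≤ −1.
The boundary is |tan φ| · |tan δ| = 1, so |φ| = 90° − |δ| = 90° − 17.6° = 72.4° in the southern hemisphere.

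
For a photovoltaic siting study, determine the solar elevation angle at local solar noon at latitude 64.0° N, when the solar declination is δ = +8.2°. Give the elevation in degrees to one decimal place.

At local noon the hour angle is zero, so the zenith angle equals |ϕ − δ| = |+64.0° − (+8.200°)| = 55.800°.
Elevation = 90° − 55.800° = 34.2°.

34.2°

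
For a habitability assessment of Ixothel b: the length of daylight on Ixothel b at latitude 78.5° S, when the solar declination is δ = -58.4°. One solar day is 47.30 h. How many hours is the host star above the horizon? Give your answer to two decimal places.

Sunrise equation: cos h₀ = −tan ϕ · tan δ = -7.9895 ≤ −1, so the host star never sets (polar day) and h₀ = π.
Daylight = 2h₀/(2π) × 47.30 h = (3.1416/π) × 47.30 = 47.30 h.

47.30 h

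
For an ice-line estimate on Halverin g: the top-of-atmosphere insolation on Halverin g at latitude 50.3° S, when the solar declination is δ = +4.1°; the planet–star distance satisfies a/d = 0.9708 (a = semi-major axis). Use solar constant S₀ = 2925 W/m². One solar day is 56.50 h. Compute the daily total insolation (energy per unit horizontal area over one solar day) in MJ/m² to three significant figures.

98.7 MJ/m²

cos H₀ = −tan(-50.3°) tan(+4.100°) = 0.0863, H₀ = 1.4843 rad.
Bracket: H₀ sin φ sin δ + cos φ cos δ sin H₀ = 1.4843×-0.76940×0.07150 + 0.63877×0.99744×0.99627 = -0.081654 + 0.634758 = 0.553104.
Inverse-square distance factor (a/d)² = 0.9708² = 0.942453.
Q̄ = (S₀/π) × 0.942453 × [bracket] = (2925/π) × 0.942453 × 0.553104 = 485.34 W/m².
Daily total = Q̄ × 56.50 h × 3600 s/h = 485.34 × 56.50 × 3600 / 10⁶ = 98.72 MJ/m².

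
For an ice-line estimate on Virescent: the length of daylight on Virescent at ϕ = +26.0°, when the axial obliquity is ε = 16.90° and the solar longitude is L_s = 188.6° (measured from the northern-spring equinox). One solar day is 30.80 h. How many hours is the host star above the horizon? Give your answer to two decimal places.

15.19 h

Solar declination: sin δ = sin ε · sin L_s = sin 16.90° × sin 188.6° = -0.04347, so δ = -2.491°.
cos h₀ = −tan ϕ · tan δ = −tan(+26.0°) × tan(-2.491°) = 0.0212, so h₀ = 1.5496 rad = 88.78°.
Daylight = 2h₀/(2π) × 30.80 h = (1.5496/π) × 30.80 = 15.19 h.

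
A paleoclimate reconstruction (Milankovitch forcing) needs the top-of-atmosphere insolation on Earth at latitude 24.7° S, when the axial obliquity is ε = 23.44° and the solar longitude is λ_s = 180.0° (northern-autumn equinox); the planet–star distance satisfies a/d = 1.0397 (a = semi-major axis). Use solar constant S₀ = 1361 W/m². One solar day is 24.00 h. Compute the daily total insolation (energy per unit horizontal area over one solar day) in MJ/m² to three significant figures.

Solar declination: sin δ = sin ε · sin λ_s = sin 23.44° × sin 180.0° = 0.00000, so δ = +0.000°.
cos H₀ = −tan(-24.7°) tan(+0.000°) = 0.0000, H₀ = 1.5708 rad.
Bracket: H₀ sin φ sin δ + cos φ cos δ sin H₀ = 1.5708×-0.41787×0.00000 + 0.90851×1.00000×1.00000 = -0.000000 + 0.908510 = 0.908510.
Inverse-square distance factor (a/d)² = 1.0397² = 1.080976.
Q̄ = (S₀/π) × 1.080976 × [bracket] = (1361/π) × 1.080976 × 0.908510 = 425.46 W/m².
Daily total = Q̄ × 24.00 h × 3600 s/h = 425.46 × 24.00 × 3600 / 10⁶ = 36.76 MJ/m².

36.8 MJ/m²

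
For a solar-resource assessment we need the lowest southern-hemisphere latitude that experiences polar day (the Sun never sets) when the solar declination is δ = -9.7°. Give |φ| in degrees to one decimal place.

Polar day requires cos H₀ = −tan φ tan δ ≤ −1, i.e. tan φ tan δ ≥ 1.
The boundary is |tan φ| · |tan δ| = 1, so |φ| = 90° − |δ| = 90° − 9.7° = 80.3° in the southern hemisphere.

|φ| = 80.3°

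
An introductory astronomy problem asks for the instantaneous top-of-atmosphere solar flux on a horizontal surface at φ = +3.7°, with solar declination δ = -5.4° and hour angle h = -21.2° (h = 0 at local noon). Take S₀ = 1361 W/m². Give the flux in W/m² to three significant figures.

cos θ_z = sin φ sin δ + cos φ cos δ cos h = -0.006073 + 0.926251 = 0.920178.
Flux = S₀ · cos θ_z = 1361 × 0.920178 = 1252 W/m².

1.25e+03 W/m²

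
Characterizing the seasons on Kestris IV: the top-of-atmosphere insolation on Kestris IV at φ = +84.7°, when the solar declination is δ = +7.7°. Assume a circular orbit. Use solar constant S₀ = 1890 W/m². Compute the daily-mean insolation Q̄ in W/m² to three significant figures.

Q̄ ≈ 252 W/m²

cos H₀ = −tan(+84.7°) tan(+7.700°) = -1.4575 ≤ −1 ⇒ polar day, H₀ = π.
Bracket: H₀ sin φ sin δ + cos φ cos δ sin H₀ = 3.1416×0.99572×0.13399 + 0.09237×0.99098×0.00000 = 0.419141 + 0.000000 = 0.419141.
Q̄ = (S₀/π) × [bracket] = (1890/π) × 0.419141 = 252.2 W/m².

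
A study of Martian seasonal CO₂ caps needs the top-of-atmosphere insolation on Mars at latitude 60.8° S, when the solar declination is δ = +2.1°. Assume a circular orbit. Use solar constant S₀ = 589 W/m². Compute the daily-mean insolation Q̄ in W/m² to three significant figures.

cos H₀ = −tan(-60.8°) tan(+2.100°) = 0.0656, H₀ = 1.5051 rad.
Bracket: H₀ sin φ sin δ + cos φ cos δ sin H₀ = 1.5051×-0.87292×0.03664 + 0.48786×0.99933×0.99785 = -0.048139 + 0.486485 = 0.438346.
Q̄ = (S₀/π) × [bracket] = (589/π) × 0.438346 = 82.18 W/m².

Q̄ ≈ 82.2 W/m²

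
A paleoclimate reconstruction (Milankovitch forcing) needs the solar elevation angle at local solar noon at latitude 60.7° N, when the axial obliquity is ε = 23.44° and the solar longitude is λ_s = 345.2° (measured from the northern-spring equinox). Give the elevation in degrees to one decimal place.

Solar declination: sin δ = sin ε · sin λ_s = sin 23.44° × sin 345.2° = -0.10161, so δ = -5.832°.
At local noon the hour angle is zero, so the zenith angle equals |φ − δ| = |+60.7° − (-5.832°)| = 66.532°.
Elevation = 90° − 66.532° = 23.5°.

23.5°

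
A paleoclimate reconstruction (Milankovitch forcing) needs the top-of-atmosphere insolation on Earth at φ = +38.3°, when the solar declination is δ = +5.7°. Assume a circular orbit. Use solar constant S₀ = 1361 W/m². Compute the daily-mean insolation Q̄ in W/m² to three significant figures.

Q̄ ≈ 381 W/m²

cos H₀ = −tan(+38.3°) tan(+5.700°) = -0.0788, H₀ = 1.6497 rad.
Bracket: H₀ sin φ sin δ + cos φ cos δ sin H₀ = 1.6497×0.61978×0.09932 + 0.78478×0.99506×0.99689 = 0.101550 + 0.778475 = 0.880025.
Q̄ = (S₀/π) × [bracket] = (1361/π) × 0.880025 = 381.2 W/m².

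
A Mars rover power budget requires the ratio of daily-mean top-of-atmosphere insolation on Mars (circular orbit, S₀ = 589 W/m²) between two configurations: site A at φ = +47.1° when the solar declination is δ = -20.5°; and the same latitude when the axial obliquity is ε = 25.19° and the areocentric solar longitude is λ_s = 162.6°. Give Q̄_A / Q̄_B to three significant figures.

— Configuration A (φ=+47.1°):
cos H₀ = −tan(+47.1°) tan(-20.500°) = 0.4023, H₀ = 1.1567 rad.
Bracket: H₀ sin φ sin δ + cos φ cos δ sin H₀ = 1.1567×0.73254×-0.35021 + 0.68072×0.93667×0.91549 = -0.296743 + 0.583726 = 0.286983.
Q̄ = (S₀/π) × [bracket] = (589/π) × 0.286983 = 53.805 W/m².
— Configuration B (φ=+47.1°):
sin δ = sin 25.19° × sin 162.6° = 0.12728, so δ = +7.312°.
cos H₀ = −tan(+47.1°) tan(+7.312°) = -0.1381, H₀ = 1.7093 rad.
Bracket: H₀ sin φ sin δ + cos φ cos δ sin H₀ = 1.7093×0.73254×0.12728 + 0.68072×0.99187×0.99042 = 0.159371 + 0.668717 = 0.828088.
Q̄ = (S₀/π) × [bracket] = (589/π) × 0.828088 = 155.25 W/m².
Ratio Q̄_A / Q̄_B = 53.805 / 155.25 = 0.3466.

Q̄_A / Q̄_B ≈ 0.347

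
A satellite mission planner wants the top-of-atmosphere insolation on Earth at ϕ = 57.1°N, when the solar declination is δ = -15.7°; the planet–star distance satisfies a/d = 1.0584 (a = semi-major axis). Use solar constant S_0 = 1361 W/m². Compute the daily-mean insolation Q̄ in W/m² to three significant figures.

Q̄ ≈ 105 W/m²

cos h₀ = −tan(+57.1°) tan(-15.700°) = 0.4345, h₀ = 1.1213 rad.
Bracket: h₀ sin ϕ sin δ + cos ϕ cos δ sin h₀ = 1.1213×0.83962×-0.27060 + 0.54317×0.96269×0.90067 = -0.254761 + 0.470964 = 0.216203.
Inverse-square distance factor (a/d)² = 1.0584² = 1.120211.
Q̄ = (S_0/π) × 1.120211 × [bracket] = (1361/π) × 1.120211 × 0.216203 = 104.9 W/m².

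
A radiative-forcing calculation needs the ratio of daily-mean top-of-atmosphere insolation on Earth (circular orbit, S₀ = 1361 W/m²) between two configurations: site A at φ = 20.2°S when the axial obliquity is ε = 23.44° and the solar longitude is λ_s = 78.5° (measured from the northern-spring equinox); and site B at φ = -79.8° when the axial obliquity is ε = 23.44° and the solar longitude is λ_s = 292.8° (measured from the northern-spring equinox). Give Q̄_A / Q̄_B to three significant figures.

Q̄_A / Q̄_B ≈ 0.585

— Configuration A (φ=-20.2°):
Solar declination: sin δ = sin ε · sin λ_s = sin 23.44° × sin 78.5° = 0.38980, so δ = +22.942°.
cos H₀ = −tan(-20.2°) tan(+22.942°) = 0.1557, H₀ = 1.4144 rad.
Bracket: H₀ sin φ sin δ + cos φ cos δ sin H₀ = 1.4144×-0.34530×0.38980 + 0.93849×0.92090×0.98780 = -0.190375 + 0.853712 = 0.663337.
Q̄ = (S₀/π) × [bracket] = (1361/π) × 0.663337 = 287.37 W/m².
— Configuration B (φ=-79.8°):
Solar declination: sin δ = sin ε · sin λ_s = sin 23.44° × sin 292.8° = -0.36671, so δ = -21.513°.
cos H₀ = −tan(-79.8°) tan(-21.513°) = -2.1907 ≤ −1 ⇒ polar day, H₀ = π.
Bracket: H₀ sin φ sin δ + cos φ cos δ sin H₀ = 3.1416×-0.98420×-0.36671 + 0.17708×0.93034×0.00000 = 1.133854 + 0.000000 = 1.133854.
Q̄ = (S₀/π) × [bracket] = (1361/π) × 1.133854 = 491.21 W/m².
Ratio Q̄_A / Q̄_B = 287.37 / 491.21 = 0.5850.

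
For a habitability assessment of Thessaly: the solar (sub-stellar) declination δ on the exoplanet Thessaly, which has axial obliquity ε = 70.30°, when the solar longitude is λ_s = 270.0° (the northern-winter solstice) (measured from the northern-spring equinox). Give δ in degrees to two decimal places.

sin δ = sin ε · sin λ_s = sin 70.30° × sin 270.0° = -0.941471.
δ = arcsin(-0.941471) = -70.30°.

δ = -70.30°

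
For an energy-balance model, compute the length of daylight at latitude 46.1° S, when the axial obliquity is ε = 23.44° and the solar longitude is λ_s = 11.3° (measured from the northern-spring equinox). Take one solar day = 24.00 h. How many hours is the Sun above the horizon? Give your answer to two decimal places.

Solar declination: sin δ = sin ε · sin λ_s = sin 23.44° × sin 11.3° = 0.07795, so δ = +4.470°.
cos H₀ = −tan φ · tan δ = −tan(-46.1°) × tan(+4.470°) = 0.0812, so H₀ = 1.4895 rad = 85.34°.
Daylight = 2H₀/(2π) × 24.00 h = (1.4895/π) × 24.00 = 11.38 h.

11.38 h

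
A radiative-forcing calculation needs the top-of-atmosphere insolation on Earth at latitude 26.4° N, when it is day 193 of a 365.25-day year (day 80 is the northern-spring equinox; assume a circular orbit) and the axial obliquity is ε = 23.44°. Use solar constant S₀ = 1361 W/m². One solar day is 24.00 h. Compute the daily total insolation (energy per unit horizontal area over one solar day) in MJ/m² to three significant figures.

41.4 MJ/m²

Solar longitude: λ_s = 360° × (193 − 80)/365.25 = 111.376°.
sin δ = sin 23.44° × sin 111.376° = 0.37042, so δ = +21.742°.
cos H₀ = −tan(+26.4°) tan(+21.742°) = -0.1980, H₀ = 1.7701 rad.
Bracket: H₀ sin φ sin δ + cos φ cos δ sin H₀ = 1.7701×0.44464×0.37042 + 0.89571×0.92886×0.98021 = 0.291542 + 0.815524 = 1.107066.
Q̄ = (S₀/π) × [bracket] = (1361/π) × 1.107066 = 479.60 W/m².
Daily total = Q̄ × 24.00 h × 3600 s/h = 479.60 × 24.00 × 3600 / 10⁶ = 41.44 MJ/m².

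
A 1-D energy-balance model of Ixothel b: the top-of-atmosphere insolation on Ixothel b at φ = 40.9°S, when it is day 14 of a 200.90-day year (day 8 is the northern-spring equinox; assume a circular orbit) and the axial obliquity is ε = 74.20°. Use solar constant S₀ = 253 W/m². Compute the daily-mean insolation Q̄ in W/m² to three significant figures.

Solar longitude: λ_s = 360° × (14 − 8)/200.90 = 10.752°.
sin δ = sin 74.20° × sin 10.752° = 0.17950, so δ = +10.341°.
cos H₀ = −tan(-40.9°) tan(+10.341°) = 0.1581, H₀ = 1.4121 rad.
Bracket: H₀ sin φ sin δ + cos φ cos δ sin H₀ = 1.4121×-0.65474×0.17950 + 0.75585×0.98376×0.98743 = -0.165958 + 0.734228 = 0.568270.
Q̄ = (S₀/π) × [bracket] = (253/π) × 0.568270 = 45.76 W/m².

Q̄ ≈ 45.8 W/m²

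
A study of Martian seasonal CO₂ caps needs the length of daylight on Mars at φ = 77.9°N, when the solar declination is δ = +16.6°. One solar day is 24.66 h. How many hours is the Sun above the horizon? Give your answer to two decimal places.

Sunrise equation: cos H₀ = −tan φ · tan δ = -1.3906 ≤ −1, so the Sun never sets (polar day) and H₀ = π.
Daylight = 2H₀/(2π) × 24.66 h = (3.1416/π) × 24.66 = 24.66 h.

24.66 h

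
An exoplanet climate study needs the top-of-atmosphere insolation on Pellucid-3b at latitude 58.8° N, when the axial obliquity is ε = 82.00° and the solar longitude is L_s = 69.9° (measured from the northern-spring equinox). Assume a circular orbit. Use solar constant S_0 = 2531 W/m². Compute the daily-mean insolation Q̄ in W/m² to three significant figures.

Solar declination: sin δ = sin ε · sin L_s = sin 82.00° × sin 69.9° = 0.92996, so δ = +68.428°.
cos h₀ = −tan(+58.8°) tan(+68.428°) = -4.1764 ≤ −1 ⇒ polar day, h₀ = π.
Bracket: h₀ sin ϕ sin δ + cos ϕ cos δ sin h₀ = 3.1416×0.85536×0.92996 + 0.51803×0.36767×0.00000 = 2.498988 + 0.000000 = 2.498988.
Q̄ = (S_0/π) × [bracket] = (2531/π) × 2.498988 = 2013 W/m².

Q̄ ≈ 2.01e+03 W/m²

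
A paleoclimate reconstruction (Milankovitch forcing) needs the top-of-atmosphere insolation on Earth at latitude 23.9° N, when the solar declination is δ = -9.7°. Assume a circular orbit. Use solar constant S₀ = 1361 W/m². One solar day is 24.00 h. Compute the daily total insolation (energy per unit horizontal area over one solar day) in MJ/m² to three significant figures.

29.8 MJ/m²

cos H₀ = −tan(+23.9°) tan(-9.700°) = 0.0757, H₀ = 1.4950 rad.
Bracket: H₀ sin φ sin δ + cos φ cos δ sin H₀ = 1.4950×0.40514×-0.16849 + 0.91425×0.98570×0.99713 = -0.102052 + 0.898590 = 0.796538.
Q̄ = (S₀/π) × [bracket] = (1361/π) × 0.796538 = 345.08 W/m².
Daily total = Q̄ × 24.00 h × 3600 s/h = 345.08 × 24.00 × 3600 / 10⁶ = 29.81 MJ/m².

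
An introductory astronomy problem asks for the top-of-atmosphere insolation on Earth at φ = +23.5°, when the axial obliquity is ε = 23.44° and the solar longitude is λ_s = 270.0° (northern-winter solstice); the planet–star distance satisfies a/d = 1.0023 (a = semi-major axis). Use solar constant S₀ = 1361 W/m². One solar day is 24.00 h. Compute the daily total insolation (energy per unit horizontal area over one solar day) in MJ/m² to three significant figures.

22.8 MJ/m²

Solar declination: sin δ = sin ε · sin λ_s = sin 23.44° × sin 270.0° = -0.39779, so δ = -23.440°.
cos H₀ = −tan(+23.5°) tan(-23.440°) = 0.1885, H₀ = 1.3811 rad.
Bracket: H₀ sin φ sin δ + cos φ cos δ sin H₀ = 1.3811×0.39875×-0.39779 + 0.91706×0.91748×0.98207 = -0.219068 + 0.826298 = 0.607230.
Inverse-square distance factor (a/d)² = 1.0023² = 1.004605.
Q̄ = (S₀/π) × 1.004605 × [bracket] = (1361/π) × 1.004605 × 0.607230 = 264.28 W/m².
Daily total = Q̄ × 24.00 h × 3600 s/h = 264.28 × 24.00 × 3600 / 10⁶ = 22.83 MJ/m².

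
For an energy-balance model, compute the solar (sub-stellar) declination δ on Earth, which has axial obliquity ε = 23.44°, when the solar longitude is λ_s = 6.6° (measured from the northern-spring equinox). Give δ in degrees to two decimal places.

δ = +2.62°

sin δ = sin ε · sin λ_s = sin 23.44° × sin 6.6° = 0.045721.
δ = arcsin(0.045721) = +2.62°.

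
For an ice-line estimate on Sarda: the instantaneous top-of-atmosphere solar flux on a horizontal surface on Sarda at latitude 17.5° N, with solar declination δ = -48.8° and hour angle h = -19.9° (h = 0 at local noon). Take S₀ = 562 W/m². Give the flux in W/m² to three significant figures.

cos θ_z = sin φ sin δ + cos φ cos δ cos h = -0.226256 + 0.590692 = 0.364436.
Flux = S₀ · cos θ_z = 562 × 0.364436 = 204.8 W/m².

205 W/m²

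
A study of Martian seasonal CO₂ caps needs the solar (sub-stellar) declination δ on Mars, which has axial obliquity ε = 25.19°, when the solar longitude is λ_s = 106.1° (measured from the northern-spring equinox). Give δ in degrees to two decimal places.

δ = +24.14°

sin δ = sin ε · sin λ_s = sin 25.19° × sin 106.1° = 0.408928.
δ = arcsin(0.408928) = +24.14°.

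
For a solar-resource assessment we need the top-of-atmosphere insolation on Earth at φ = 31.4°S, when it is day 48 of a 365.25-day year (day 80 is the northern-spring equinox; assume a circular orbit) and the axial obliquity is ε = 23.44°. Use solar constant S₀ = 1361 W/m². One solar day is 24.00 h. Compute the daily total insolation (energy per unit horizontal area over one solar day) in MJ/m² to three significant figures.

37.9 MJ/m²

Solar longitude: λ_s = 360° × (48 − 80)/365.25 = -31.540°, i.e. -31.540° + 360° = 328.460°.
sin δ = sin 23.44° × sin 328.460° = -0.20808, so δ = -12.010°.
cos H₀ = −tan(-31.4°) tan(-12.010°) = -0.1299, H₀ = 1.7010 rad.
Bracket: H₀ sin φ sin δ + cos φ cos δ sin H₀ = 1.7010×-0.52101×-0.20808 + 0.85355×0.97811×0.99153 = 0.184408 + 0.827794 = 1.012202.
Q̄ = (S₀/π) × [bracket] = (1361/π) × 1.012202 = 438.51 W/m².
Daily total = Q̄ × 24.00 h × 3600 s/h = 438.51 × 24.00 × 3600 / 10⁶ = 37.89 MJ/m².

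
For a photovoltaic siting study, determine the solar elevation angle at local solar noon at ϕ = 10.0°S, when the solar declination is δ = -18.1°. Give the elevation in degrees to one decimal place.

At local noon the hour angle is zero, so the zenith angle equals |ϕ − δ| = |-10.0° − (-18.100°)| = 8.100°.
Elevation = 90° − 8.100° = 81.9°.

81.9°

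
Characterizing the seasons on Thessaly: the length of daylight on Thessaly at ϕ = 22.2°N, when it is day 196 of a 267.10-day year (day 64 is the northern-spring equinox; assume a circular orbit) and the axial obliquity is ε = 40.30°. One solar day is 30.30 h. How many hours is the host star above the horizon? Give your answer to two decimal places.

Solar longitude: L_s = 360° × (196 − 64)/267.10 = 177.911°.
sin δ = sin 40.30° × sin 177.911° = 0.02358, so δ = +1.351°.
cos h₀ = −tan ϕ · tan δ = −tan(+22.2°) × tan(+1.351°) = -0.0096, so h₀ = 1.5804 rad = 90.55°.
Daylight = 2h₀/(2π) × 30.30 h = (1.5804/π) × 30.30 = 15.24 h.

15.24 h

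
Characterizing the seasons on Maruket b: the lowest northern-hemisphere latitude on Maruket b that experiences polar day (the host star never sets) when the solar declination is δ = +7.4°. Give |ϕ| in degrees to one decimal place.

|ϕ| = 82.6°

Polar day requires cos h₀ = −tan ϕ tan δ ≤ −1, i.e. tan ϕ tan δ ≥ 1.
The boundary is |tan ϕ| · |tan δ| = 1, so |ϕ| = 90° − |δ| = 90° − 7.4° = 82.6° in the northern hemisphere.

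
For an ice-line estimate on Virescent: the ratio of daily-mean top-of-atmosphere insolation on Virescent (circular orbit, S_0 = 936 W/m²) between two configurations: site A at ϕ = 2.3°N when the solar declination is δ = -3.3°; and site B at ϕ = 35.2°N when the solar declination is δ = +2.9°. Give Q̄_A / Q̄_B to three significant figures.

Q̄_A / Q̄_B ≈ 1.15

— Configuration A (ϕ=+2.3°):
cos h₀ = −tan(+2.3°) tan(-3.300°) = 0.0023, h₀ = 1.5685 rad.
Bracket: h₀ sin ϕ sin δ + cos ϕ cos δ sin h₀ = 1.5685×0.04013×-0.05756 + 0.99919×0.99834×1.00000 = -0.003623 + 0.997531 = 0.993908.
Q̄ = (S_0/π) × [bracket] = (936/π) × 0.993908 = 296.12 W/m².
— Configuration B (ϕ=+35.2°):
cos h₀ = −tan(+35.2°) tan(+2.900°) = -0.0357, h₀ = 1.6065 rad.
Bracket: h₀ sin ϕ sin δ + cos ϕ cos δ sin h₀ = 1.6065×0.57643×0.05059 + 0.81714×0.99872×0.99936 = 0.046848 + 0.815572 = 0.862420.
Q̄ = (S_0/π) × [bracket] = (936/π) × 0.862420 = 256.95 W/m².
Ratio Q̄_A / Q̄_B = 296.12 / 256.95 = 1.152.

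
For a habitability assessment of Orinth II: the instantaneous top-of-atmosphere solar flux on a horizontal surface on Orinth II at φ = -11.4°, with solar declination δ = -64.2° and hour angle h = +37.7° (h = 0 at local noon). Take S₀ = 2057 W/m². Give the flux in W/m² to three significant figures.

1.06e+03 W/m²

cos θ_z = sin φ sin δ + cos φ cos δ cos h = 0.177955 + 0.337571 = 0.515526.
Flux = S₀ · cos θ_z = 2057 × 0.515526 = 1060 W/m².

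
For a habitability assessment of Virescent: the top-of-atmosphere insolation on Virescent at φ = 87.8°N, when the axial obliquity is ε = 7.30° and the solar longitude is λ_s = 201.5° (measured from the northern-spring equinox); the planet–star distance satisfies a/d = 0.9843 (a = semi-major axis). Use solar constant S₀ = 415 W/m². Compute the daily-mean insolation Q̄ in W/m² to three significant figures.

Q̄ ≈ 0.00 W/m²

Solar declination: sin δ = sin ε · sin λ_s = sin 7.30° × sin 201.5° = -0.04657, so δ = -2.669°.
cos H₀ = −tan(+87.8°) tan(-2.669°) = 1.2136 ≥ 1 ⇒ polar night, H₀ = 0 and Q̄ = 0.
Inverse-square distance factor (a/d)² = 0.9843² = 0.968846.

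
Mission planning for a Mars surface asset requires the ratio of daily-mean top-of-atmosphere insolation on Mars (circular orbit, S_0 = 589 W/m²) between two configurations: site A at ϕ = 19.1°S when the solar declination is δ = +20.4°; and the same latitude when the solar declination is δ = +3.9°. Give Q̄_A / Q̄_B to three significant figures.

— Configuration A (ϕ=-19.1°):
cos h₀ = −tan(-19.1°) tan(+20.400°) = 0.1288, h₀ = 1.4417 rad.
Bracket: h₀ sin ϕ sin δ + cos ϕ cos δ sin h₀ = 1.4417×-0.32722×0.34857 + 0.94495×0.93728×0.99167 = -0.164439 + 0.878305 = 0.713866.
Q̄ = (S_0/π) × [bracket] = (589/π) × 0.713866 = 133.84 W/m².
— Configuration B (ϕ=-19.1°):
cos h₀ = −tan(-19.1°) tan(+3.900°) = 0.0236, h₀ = 1.5472 rad.
Bracket: h₀ sin ϕ sin δ + cos ϕ cos δ sin h₀ = 1.5472×-0.32722×0.06802 + 0.94495×0.99768×0.99972 = -0.034437 + 0.942494 = 0.908057.
Q̄ = (S_0/π) × [bracket] = (589/π) × 0.908057 = 170.25 W/m².
Ratio Q̄_A / Q̄_B = 133.84 / 170.25 = 0.7861.

Q̄_A / Q̄_B ≈ 0.786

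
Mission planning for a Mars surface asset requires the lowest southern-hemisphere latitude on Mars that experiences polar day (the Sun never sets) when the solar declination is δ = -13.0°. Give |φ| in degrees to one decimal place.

Polar day requires cos H₀ = −tan φ tan δ ≤ −1, i.e. tan φ tan δ ≥ 1.
The boundary is |tan φ| · |tan δ| = 1, so |φ| = 90° − |δ| = 90° − 13.0° = 77.0° in the southern hemisphere.

|φ| = 77.0°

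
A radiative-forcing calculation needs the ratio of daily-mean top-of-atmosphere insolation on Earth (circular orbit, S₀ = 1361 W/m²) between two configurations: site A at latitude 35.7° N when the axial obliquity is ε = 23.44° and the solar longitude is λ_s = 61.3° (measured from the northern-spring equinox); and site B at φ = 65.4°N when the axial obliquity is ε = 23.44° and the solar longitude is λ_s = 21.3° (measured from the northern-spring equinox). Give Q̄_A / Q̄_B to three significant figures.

Q̄_A / Q̄_B ≈ 1.73

— Configuration A (φ=+35.7°):
Solar declination: sin δ = sin ε · sin λ_s = sin 23.44° × sin 61.3° = 0.34892, so δ = +20.421°.
cos H₀ = −tan(+35.7°) tan(+20.421°) = -0.2675, H₀ = 1.8416 rad.
Bracket: H₀ sin φ sin δ + cos φ cos δ sin H₀ = 1.8416×0.58354×0.34892 + 0.81208×0.93715×0.96355 = 0.374966 + 0.733301 = 1.108267.
Q̄ = (S₀/π) × [bracket] = (1361/π) × 1.108267 = 480.12 W/m².
— Configuration B (φ=+65.4°):
Solar declination: sin δ = sin ε · sin λ_s = sin 23.44° × sin 21.3° = 0.14450, so δ = +8.308°.
cos H₀ = −tan(+65.4°) tan(+8.308°) = -0.3190, H₀ = 1.8954 rad.
Bracket: H₀ sin φ sin δ + cos φ cos δ sin H₀ = 1.8954×0.90924×0.14450 + 0.41628×0.98951×0.94777 = 0.249027 + 0.390399 = 0.639426.
Q̄ = (S₀/π) × [bracket] = (1361/π) × 0.639426 = 277.01 W/m².
Ratio Q̄_A / Q̄_B = 480.12 / 277.01 = 1.733.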